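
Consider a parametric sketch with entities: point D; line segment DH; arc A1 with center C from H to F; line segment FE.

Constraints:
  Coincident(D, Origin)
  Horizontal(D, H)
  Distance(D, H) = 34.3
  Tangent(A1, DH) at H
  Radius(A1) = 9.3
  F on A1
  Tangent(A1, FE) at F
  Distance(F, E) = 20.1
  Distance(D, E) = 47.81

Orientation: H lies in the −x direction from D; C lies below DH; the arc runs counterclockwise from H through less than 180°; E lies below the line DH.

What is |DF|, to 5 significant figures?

44.810

D is at the origin; D and H share the same y with |DH| = 34.3 and H on the −x side, so H = (-34.300, 0.0000). The tangent condition forces CH to be normal to DH, so C = H + (0, -9.3) = (-34.300, -9.3000). Since CF ⟂ FE (tangency), |CE| = √(9.3² + 20.1²) = 22.147 regardless of where F sits on A1. So E lies on both circle(D, 47.81) and circle(C, 22.147); the below-DH intersection is E = (-36.074, -31.376). F is the foot of the tangent from E: F = (-43.026, -12.517).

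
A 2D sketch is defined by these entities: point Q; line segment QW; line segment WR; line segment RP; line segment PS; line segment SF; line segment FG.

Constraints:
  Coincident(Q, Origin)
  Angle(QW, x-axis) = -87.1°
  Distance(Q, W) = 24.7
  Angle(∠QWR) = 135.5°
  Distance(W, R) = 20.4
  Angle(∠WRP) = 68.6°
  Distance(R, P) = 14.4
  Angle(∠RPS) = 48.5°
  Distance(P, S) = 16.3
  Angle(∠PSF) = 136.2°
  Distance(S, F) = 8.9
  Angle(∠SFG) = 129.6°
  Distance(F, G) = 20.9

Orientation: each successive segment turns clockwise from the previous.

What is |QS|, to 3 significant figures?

31.3

Q is at the origin; QW runs at -87.1° with length 24.7, so W = (1.25, -24.7). ∠QWR = 135.5° gives WR at -132° from the x-axis; with |WR| = 20.4, R = (-12.3, -39.9). ∠WRP = 68.6° gives RP at 117° from the x-axis; with |RP| = 14.4, P = (-18.8, -27.1). ∠RPS = 48.5° gives PS at -14.5° from the x-axis; with |PS| = 16.3, S = (-3.05, -31.2). Then |QS| = |S − Q| = 31.3.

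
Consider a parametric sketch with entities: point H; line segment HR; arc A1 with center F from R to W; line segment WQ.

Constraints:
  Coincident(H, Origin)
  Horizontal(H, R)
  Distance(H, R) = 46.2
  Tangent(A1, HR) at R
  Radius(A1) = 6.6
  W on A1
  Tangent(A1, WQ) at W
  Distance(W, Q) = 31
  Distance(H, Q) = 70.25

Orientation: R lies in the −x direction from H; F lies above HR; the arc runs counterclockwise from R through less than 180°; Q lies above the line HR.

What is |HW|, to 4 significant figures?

42.57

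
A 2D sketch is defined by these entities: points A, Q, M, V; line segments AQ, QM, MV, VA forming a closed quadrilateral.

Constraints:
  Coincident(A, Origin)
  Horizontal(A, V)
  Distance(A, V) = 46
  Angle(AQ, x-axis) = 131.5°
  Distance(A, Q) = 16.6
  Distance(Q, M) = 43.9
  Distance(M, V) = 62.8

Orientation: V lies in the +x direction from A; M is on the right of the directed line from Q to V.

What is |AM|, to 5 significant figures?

32.492

Checks: |QM| = 43.90 ✓; |MV| = 62.80 ✓.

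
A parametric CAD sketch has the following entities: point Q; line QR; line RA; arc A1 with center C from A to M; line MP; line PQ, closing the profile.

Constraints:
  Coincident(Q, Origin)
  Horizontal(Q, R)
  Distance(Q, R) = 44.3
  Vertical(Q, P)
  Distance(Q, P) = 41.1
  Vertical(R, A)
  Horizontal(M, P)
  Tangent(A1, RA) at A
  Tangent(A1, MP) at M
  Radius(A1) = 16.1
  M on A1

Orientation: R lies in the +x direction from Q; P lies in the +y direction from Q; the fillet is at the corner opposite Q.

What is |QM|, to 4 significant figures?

49.84

Q is at the origin; QR is horizontal with |QR| = 44.3 and R on the +x side, so R = (44.30, 0.000). Q and P share the same x with |QP| = 41.1 and P on the +y side, so P = (0.000, 41.10). The virtual corner opposite Q is at (44.30, 41.10). A1 meets RA tangentially, so CA is at right angles to RA and A1 meets MP tangentially, so CM is at right angles to MP, with radius 16.1, so the center C sits 16.1 in from both sides at C = (28.20, 25.00). That places the tangent points at A = (44.30, 25.00) on RA and M = (28.20, 41.10) on MP. Then |QM| = |M − Q| = 49.84.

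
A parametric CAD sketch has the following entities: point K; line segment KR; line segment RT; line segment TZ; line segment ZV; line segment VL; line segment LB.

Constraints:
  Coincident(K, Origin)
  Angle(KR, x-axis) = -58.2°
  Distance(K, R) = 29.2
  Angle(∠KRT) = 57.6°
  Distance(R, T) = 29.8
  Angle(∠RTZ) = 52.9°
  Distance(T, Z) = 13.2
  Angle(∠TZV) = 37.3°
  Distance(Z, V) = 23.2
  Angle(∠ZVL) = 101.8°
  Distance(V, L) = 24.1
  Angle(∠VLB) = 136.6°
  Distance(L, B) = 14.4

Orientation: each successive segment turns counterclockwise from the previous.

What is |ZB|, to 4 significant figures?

41.34

∠ZVL = 101.8° gives VL at 52.20° from the x-axis; with |VL| = 24.1, L = (51.04, 8.299). ∠VLB = 136.6° gives LB at 95.60° from the x-axis; with |LB| = 14.4, B = (49.63, 22.63). Then |ZB| = |B − Z| = 41.34.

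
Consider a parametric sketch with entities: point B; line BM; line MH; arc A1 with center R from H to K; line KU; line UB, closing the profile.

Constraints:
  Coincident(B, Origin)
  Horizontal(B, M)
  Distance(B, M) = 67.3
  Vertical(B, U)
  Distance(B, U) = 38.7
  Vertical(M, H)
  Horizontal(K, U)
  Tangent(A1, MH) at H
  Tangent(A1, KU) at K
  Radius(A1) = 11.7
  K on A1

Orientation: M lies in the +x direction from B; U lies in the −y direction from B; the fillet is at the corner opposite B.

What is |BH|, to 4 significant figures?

72.51

The virtual corner opposite B is at (67.30, -38.70). Tangency of A1 to MH means the radius RH is perpendicular to MH and since A1 is tangent to KU there, RK ⟂ KU, with radius 11.7, so the center R sits 11.7 in from both sides at R = (55.60, -27.00). That places the tangent points at H = (67.30, -27.00) on MH and K = (55.60, -38.70) on KU. Then |BH| = |H − B| = 72.51.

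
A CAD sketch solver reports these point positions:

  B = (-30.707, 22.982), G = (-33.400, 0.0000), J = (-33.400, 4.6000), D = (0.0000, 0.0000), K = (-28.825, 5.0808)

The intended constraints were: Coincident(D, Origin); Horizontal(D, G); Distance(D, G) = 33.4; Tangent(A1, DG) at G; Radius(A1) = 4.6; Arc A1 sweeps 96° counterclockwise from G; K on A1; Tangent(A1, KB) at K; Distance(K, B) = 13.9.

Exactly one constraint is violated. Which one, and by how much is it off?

Distance(K, B) = 13.9 — off by 4.10.

D = (0.00, 0.00) ✓; D.y = 0.00, G.y = 0.00 ✓; |DG| = 33.40 ✓; ∠(JG, GD) = 90.00° ✓; |JG| = 4.600 ✓; bearing(J→K) − bearing(J→G) = 96.00° ✓; |JK| = 4.600 ✓; ∠(JK, KB) = 90.00° ✓; |KB| = 18.00 ✗.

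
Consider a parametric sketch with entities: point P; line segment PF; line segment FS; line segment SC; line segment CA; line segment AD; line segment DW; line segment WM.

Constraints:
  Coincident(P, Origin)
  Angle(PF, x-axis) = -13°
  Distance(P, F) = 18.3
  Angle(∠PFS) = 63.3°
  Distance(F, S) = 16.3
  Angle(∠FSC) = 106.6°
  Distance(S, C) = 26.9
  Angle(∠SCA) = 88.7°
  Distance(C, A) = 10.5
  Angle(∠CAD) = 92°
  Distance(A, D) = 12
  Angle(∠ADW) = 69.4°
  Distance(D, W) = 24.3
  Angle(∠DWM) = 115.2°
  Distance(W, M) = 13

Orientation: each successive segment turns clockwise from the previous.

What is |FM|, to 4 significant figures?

49.86

∠ADW = 69.4° gives DW at -133.0° from the x-axis; with |DW| = 24.3, W = (-18.46, -18.89). ∠DWM = 115.2° gives WM at 162.2° from the x-axis; with |WM| = 13.0, M = (-30.84, -14.91). Then |FM| = |M − F| = 49.86.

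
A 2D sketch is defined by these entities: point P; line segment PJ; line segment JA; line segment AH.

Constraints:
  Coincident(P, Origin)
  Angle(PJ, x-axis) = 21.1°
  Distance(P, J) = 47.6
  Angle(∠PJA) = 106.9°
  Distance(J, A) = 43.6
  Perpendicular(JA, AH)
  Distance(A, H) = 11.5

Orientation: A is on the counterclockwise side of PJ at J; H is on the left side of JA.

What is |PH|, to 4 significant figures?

66.77

P is at the origin; PJ runs at 21.1° with length 47.6, so J = 47.6·(cos 21.1°, sin 21.1°) = (44.41, 17.14). ∠PJA = 106.9°, so JA runs at 21.1° + (180° − 106.9°) = 94.20° from the x-axis; with |JA| = 43.6, A = J + 43.6·(cos 94.20°, sin 94.20°) = (41.22, 60.62). JA is perpendicular to AH; with |AH| = 11.5 on the left of JA, H = A + 11.5·(-0.9973, -0.07324) = (29.75, 59.78). Then |PH| = |H − P| = 66.77.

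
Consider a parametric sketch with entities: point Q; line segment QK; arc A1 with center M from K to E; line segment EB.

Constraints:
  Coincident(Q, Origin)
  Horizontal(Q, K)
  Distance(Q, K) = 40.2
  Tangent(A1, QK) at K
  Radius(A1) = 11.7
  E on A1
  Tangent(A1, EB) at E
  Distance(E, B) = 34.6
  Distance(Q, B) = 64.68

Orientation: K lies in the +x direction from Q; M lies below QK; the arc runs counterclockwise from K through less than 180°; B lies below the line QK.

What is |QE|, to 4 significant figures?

33.70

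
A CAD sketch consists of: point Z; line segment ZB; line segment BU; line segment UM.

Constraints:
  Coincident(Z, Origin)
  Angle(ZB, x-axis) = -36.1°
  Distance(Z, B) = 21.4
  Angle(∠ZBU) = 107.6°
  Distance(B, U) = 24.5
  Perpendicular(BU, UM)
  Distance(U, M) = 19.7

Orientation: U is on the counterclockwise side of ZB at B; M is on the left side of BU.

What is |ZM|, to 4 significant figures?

30.98

∠ZBU = 107.6°, so BU runs at -36.1° + (180° − 107.6°) = 36.30° from the x-axis; with |BU| = 24.5, U = B + 24.5·(cos 36.30°, sin 36.30°) = (37.04, 1.896). BU ⟂ UM; with |UM| = 19.7 on the left of BU, M = U + 19.7·(-0.5920, 0.8059) = (25.37, 17.77). Then |ZM| = |M − Z| = 30.98.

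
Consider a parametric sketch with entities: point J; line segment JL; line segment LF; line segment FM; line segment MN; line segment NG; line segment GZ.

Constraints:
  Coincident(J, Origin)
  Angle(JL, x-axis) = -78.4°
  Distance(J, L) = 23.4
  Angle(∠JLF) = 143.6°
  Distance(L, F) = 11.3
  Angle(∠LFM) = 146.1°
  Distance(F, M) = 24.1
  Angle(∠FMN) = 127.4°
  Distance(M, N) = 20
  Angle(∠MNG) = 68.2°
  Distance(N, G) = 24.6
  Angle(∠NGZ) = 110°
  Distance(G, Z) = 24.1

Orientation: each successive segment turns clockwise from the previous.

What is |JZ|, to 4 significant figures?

29.93

∠MNG = 68.2° gives NG at 46.90° from the x-axis; with |NG| = 24.6, G = (-22.45, -20.47). ∠NGZ = 110.0° gives GZ at -23.10° from the x-axis; with |GZ| = 24.1, Z = (-0.2846, -29.93). Then |JZ| = |Z − J| = 29.93.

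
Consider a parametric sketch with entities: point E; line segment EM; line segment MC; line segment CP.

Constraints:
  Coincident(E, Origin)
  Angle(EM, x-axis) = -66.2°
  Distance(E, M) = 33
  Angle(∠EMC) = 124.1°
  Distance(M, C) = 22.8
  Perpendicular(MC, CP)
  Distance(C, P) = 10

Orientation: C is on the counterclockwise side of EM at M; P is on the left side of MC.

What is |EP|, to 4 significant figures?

44.79

∠EMC = 124.1°, so MC runs at -66.2° + (180° − 124.1°) = -10.30° from the x-axis; with |MC| = 22.8, C = M + 22.8·(cos -10.30°, sin -10.30°) = (35.75, -34.27). MC is perpendicular to CP; with |CP| = 10.0 on the left of MC, P = C + 10.0·(0.1788, 0.9839) = (37.54, -24.43). Then |EP| = |P − E| = 44.79.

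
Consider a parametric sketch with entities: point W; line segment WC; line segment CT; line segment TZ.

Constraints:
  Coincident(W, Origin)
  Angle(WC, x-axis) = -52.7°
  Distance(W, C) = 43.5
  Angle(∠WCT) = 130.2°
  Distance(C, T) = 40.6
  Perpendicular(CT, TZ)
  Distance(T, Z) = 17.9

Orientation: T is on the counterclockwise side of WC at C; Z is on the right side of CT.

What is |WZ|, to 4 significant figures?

85.62

W is at the origin; WC runs at -52.7° with length 43.5, so C = 43.5·(cos -52.7°, sin -52.7°) = (26.36, -34.60). ∠WCT = 130.2°, so CT runs at -52.7° + (180° − 130.2°) = -2.900° from the x-axis; with |CT| = 40.6, T = C + 40.6·(cos -2.900°, sin -2.900°) = (66.91, -36.66). CT is perpendicular to TZ; with |TZ| = 17.9 on the right of CT, Z = T + 17.9·(-0.05059, -0.9987) = (66.00, -54.53). Then |WZ| = |Z − W| = 85.62.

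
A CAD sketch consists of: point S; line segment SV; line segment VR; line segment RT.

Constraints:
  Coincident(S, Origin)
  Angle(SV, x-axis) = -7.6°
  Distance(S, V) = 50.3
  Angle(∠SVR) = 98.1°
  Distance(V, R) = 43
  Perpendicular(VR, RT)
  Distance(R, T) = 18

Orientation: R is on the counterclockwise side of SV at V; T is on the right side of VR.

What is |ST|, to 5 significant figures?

84.293

∠SVR = 98.1°, so VR runs at -7.6° + (180° − 98.1°) = 74.300° from the x-axis; with |VR| = 43.0, R = V + 43.0·(cos 74.300°, sin 74.300°) = (61.494, 34.743). VR ⟂ RT; with |RT| = 18.0 on the right of VR, T = R + 18.0·(0.96269, -0.27060) = (78.822, 29.872). Then |ST| = |T − S| = 84.293.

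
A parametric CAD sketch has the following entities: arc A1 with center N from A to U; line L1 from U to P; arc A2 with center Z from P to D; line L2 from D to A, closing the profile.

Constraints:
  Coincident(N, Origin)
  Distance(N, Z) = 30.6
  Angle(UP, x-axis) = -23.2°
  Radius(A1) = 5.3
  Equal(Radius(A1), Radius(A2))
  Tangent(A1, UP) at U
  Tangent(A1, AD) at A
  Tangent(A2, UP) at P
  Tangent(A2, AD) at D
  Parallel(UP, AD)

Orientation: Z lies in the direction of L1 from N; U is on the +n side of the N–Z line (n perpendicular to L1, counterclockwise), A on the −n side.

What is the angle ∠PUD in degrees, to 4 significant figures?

19.11°

The slot axis is L1's direction at -23.2°, so u = (cos -23.2°, sin -23.2°) = (0.9191, -0.3939) and n = (−sin -23.2°, cos -23.2°) = (0.3939, 0.9191). N is at the origin and Z lies 30.6 along u from N, so Z = 30.6·u = (28.13, -12.05). Tangency of A1 to both parallel lines with radius 5.3 puts U and A at N ± 5.3·n: U = (2.088, 4.871), A = (-2.088, -4.871). Equal radii place P and D the same way about Z: P = Z + 5.3·n = (30.21, -7.183), D = Z − 5.3·n = (26.04, -16.93). Then cos ∠PUD = UP·UD / (|UP||UD|), giving 19.11°.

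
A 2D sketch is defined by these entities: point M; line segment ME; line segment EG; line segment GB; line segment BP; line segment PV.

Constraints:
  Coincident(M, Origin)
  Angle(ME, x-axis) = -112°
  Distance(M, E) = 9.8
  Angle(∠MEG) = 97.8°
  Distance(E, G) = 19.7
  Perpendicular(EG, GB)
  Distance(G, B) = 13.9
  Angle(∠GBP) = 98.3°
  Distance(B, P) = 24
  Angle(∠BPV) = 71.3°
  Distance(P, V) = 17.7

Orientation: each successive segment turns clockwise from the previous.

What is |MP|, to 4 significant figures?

8.124

M is at the origin; ME runs at -112.0° with length 9.8, so E = (-3.671, -9.086). ∠MEG = 97.8° gives EG at 165.8° from the x-axis; with |EG| = 19.7, G = (-22.77, -4.254). EG is perpendicular to GB, so GB runs at 75.80°; with |GB| = 13.9, B = (-19.36, 9.221). ∠GBP = 98.3° gives BP at -5.900° from the x-axis; with |BP| = 24.0, P = (4.513, 6.754). Then |MP| = |P − M| = 8.124.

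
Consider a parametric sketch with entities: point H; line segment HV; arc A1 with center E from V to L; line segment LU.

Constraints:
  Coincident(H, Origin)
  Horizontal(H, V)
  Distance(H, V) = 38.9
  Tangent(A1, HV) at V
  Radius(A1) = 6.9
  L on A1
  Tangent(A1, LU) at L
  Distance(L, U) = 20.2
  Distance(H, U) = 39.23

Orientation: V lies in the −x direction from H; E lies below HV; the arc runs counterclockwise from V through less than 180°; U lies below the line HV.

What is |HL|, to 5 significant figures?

45.314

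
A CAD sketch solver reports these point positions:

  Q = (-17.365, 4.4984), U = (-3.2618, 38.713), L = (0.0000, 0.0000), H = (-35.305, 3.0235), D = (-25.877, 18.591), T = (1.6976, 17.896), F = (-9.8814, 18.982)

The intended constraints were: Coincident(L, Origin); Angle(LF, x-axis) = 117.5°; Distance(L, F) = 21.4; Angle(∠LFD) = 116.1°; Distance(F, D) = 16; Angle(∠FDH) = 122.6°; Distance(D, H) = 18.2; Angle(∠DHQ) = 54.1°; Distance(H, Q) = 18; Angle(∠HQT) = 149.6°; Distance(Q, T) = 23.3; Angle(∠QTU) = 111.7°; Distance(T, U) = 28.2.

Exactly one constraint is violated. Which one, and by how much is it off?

Distance(T, U) = 28.2 — off by 6.80.

L = (0.00, 0.00) ✓; LF at 117.5° ✓; |LF| = 21.40 ✓; ∠LFD = 116.1° ✓; |FD| = 16.00 ✓; ∠FDH = 122.6° ✓; |DH| = 18.20 ✓; ∠DHQ = 54.10° ✓; |HQ| = 18.00 ✓; ∠HQT = 149.6° ✓; |QT| = 23.30 ✓; ∠QTU = 111.7° ✓; |TU| = 21.40 ✗.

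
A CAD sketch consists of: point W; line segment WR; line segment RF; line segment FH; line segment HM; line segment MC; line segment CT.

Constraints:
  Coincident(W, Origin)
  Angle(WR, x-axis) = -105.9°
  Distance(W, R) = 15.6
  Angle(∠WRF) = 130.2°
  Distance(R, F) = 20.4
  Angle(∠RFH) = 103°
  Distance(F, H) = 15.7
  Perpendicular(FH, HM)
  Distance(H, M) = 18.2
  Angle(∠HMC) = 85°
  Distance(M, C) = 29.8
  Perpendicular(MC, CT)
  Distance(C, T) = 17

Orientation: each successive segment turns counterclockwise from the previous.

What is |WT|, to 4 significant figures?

37.86

W is at the origin; WR runs at -105.9° with length 15.6, so R = (-4.274, -15.00). ∠WRF = 130.2° gives RF at -56.10° from the x-axis; with |RF| = 20.4, F = (7.104, -31.94). ∠RFH = 103.0° gives FH at 20.90° from the x-axis; with |FH| = 15.7, H = (21.77, -26.33). The perpendicularity gives HM at right angles to FH, so HM runs at 110.9°; with |HM| = 18.2, M = (15.28, -9.332). ∠HMC = 85.0° gives MC at -154.1° from the x-axis; with |MC| = 29.8, C = (-11.53, -22.35). The perpendicularity gives CT at right angles to MC, so CT runs at -64.10°; with |CT| = 17.0, T = (-4.103, -37.64). Then |WT| = |T − W| = 37.86.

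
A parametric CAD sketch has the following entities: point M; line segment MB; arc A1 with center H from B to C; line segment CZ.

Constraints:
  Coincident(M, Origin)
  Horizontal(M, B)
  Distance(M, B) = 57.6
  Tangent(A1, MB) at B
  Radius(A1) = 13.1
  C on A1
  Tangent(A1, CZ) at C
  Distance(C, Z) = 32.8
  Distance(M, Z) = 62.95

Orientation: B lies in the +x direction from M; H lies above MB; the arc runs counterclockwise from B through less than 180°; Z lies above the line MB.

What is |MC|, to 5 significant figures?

70.476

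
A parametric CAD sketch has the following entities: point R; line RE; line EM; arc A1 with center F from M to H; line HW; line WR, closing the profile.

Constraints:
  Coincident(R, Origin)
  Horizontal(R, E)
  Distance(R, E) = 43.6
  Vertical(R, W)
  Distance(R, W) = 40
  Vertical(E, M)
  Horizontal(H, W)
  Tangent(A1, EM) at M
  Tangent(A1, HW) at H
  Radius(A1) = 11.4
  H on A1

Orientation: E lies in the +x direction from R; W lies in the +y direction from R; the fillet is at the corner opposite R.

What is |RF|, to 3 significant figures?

43.1

R is at the origin; R and E share the same y with |RE| = 43.6 and E on the +x side, so E = (43.6, 0.00). RW is vertical with |RW| = 40.0 and W on the +y side, so W = (0.00, 40.0). The virtual corner opposite R is at (43.6, 40.0). The tangent condition forces FM to be normal to EM and since A1 is tangent to HW there, FH ⟂ HW, with radius 11.4, so the center F sits 11.4 in from both sides at F = (32.2, 28.6). Then |RF| = |F − R| = 43.1.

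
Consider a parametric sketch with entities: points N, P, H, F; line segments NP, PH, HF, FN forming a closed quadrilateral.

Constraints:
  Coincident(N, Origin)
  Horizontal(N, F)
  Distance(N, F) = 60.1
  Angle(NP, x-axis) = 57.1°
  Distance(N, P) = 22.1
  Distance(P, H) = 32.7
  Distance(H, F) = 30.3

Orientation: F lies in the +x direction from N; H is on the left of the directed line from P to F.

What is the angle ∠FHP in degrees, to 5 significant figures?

109.77°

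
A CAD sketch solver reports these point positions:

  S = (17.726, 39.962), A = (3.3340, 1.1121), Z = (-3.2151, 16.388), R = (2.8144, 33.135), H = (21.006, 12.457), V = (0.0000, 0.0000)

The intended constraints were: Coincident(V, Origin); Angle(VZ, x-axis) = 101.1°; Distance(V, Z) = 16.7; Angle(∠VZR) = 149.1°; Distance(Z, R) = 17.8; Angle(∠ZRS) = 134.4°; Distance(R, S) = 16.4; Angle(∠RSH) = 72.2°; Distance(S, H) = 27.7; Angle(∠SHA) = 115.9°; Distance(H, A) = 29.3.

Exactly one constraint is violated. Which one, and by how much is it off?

Distance(H, A) = 29.3 — off by 8.30.

V = (0.00, 0.00) ✓; VZ at 101.1° ✓; |VZ| = 16.70 ✓; ∠VZR = 149.1° ✓; |ZR| = 17.80 ✓; ∠ZRS = 134.4° ✓; |RS| = 16.40 ✓; ∠RSH = 72.20° ✓; |SH| = 27.70 ✓; ∠SHA = 115.9° ✓; |HA| = 21.00 ✗.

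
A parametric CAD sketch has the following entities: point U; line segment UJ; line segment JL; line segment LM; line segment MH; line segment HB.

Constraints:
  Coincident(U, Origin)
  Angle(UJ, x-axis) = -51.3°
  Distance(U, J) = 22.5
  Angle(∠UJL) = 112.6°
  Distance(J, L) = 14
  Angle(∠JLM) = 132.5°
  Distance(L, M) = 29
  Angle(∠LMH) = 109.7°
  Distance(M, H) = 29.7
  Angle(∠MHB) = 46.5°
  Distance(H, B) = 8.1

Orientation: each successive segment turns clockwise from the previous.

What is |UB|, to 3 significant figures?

32.2

∠LMH = 109.7° gives MH at 124° from the x-axis; with |MH| = 29.7, H = (-37.2, -12.0). ∠MHB = 46.5° gives HB at -10.0° from the x-axis; with |HB| = 8.1, B = (-29.2, -13.4). Then |UB| = |B − U| = 32.2.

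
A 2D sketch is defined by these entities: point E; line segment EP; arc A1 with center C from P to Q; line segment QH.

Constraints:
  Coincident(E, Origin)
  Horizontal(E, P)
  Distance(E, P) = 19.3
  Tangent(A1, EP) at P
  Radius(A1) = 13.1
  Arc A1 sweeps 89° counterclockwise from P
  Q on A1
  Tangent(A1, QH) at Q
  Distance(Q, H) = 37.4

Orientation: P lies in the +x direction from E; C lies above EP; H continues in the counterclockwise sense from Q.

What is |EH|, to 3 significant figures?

60.2

E is at the origin; E and P share the same y with |EP| = 19.3 and P on the +x side, so P = (19.3, 0.00). The tangent condition forces CP to be normal to EP, so C = P + (0, 13.1) = (19.3, 13.1). On A1, P sits at bearing -90° from C; an 89° counterclockwise sweep puts Q at bearing -1°, so Q = C + 13.1·(cos -1°, sin -1°) = (32.4, 12.9). Since A1 is tangent to QH there, CQ ⟂ QH, so QH runs along (−sin -1°, cos -1°); with |QH| = 37.4, H = (33.1, 50.3). Then |EH| = |H − E| = 60.2.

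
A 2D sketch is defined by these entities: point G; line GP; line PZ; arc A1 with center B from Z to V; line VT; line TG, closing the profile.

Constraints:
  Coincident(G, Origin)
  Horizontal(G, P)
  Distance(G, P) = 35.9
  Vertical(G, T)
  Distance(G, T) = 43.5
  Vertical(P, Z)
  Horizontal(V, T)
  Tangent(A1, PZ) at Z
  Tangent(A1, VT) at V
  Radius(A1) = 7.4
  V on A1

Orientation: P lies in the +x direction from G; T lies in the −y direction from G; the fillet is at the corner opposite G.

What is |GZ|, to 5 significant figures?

50.912

G is at the origin; GP is horizontal with |GP| = 35.9 and P on the +x side, so P = (35.900, 0.0000). G and T share the same x with |GT| = 43.5 and T on the −y side, so T = (0.0000, -43.500). The virtual corner opposite G is at (35.900, -43.500). Tangency of A1 to PZ means the radius BZ is perpendicular to PZ and since A1 is tangent to VT there, BV ⟂ VT, with radius 7.4, so the center B sits 7.4 in from both sides at B = (28.500, -36.100). That places the tangent points at Z = (35.900, -36.100) on PZ and V = (28.500, -43.500) on VT. Then |GZ| = |Z − G| = 50.912.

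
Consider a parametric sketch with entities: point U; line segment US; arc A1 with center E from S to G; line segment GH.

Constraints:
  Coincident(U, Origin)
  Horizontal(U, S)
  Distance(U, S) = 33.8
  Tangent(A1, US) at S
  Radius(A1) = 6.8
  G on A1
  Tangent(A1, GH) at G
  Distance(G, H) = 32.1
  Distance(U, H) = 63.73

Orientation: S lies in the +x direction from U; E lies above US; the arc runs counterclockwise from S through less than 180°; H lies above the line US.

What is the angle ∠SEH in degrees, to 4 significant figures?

138.8°

U is at the origin; U and S share the same y with |US| = 33.8 and S on the +x side, so S = (33.80, 0.000). A1 meets US tangentially, so ES is at right angles to US, so E = S + (0, 6.8) = (33.80, 6.800). Since EG ⟂ GH (tangency), |EH| = √(6.8² + 32.1²) = 32.81 regardless of where G sits on A1. So H lies on both circle(U, 63.73) and circle(E, 32.81); the above-US intersection is H = (55.40, 31.50). G is the foot of the tangent from H: G = (39.74, 3.481).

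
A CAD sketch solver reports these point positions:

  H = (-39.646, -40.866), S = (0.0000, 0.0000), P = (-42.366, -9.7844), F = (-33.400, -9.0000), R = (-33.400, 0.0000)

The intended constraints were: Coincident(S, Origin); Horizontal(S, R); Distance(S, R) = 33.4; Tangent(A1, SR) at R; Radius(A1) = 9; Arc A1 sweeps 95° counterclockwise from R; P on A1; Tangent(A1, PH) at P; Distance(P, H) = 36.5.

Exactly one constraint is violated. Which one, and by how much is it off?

Distance(P, H) = 36.5 — off by 5.30.

S = (0.00, 0.00) ✓; S.y = 0.00, R.y = 0.00 ✓; |SR| = 33.40 ✓; ∠(FR, RS) = 90.00° ✓; |FR| = 9.000 ✓; bearing(F→P) − bearing(F→R) = 95.00° ✓; |FP| = 9.000 ✓; ∠(FP, PH) = 90.00° ✓; |PH| = 31.20 ✗.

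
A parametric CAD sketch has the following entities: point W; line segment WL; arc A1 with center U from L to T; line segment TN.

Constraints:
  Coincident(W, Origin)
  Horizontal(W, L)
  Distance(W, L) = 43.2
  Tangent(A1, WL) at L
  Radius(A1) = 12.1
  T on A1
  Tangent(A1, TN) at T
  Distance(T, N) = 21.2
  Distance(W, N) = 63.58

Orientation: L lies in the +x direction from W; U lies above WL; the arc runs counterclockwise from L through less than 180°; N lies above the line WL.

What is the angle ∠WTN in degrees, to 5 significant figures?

98.813°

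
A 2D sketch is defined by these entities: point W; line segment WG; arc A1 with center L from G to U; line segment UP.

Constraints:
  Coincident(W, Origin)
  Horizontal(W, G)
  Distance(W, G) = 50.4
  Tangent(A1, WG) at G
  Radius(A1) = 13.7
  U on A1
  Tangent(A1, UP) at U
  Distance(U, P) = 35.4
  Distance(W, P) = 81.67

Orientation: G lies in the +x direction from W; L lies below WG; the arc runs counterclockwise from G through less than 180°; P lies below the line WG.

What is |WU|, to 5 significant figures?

46.966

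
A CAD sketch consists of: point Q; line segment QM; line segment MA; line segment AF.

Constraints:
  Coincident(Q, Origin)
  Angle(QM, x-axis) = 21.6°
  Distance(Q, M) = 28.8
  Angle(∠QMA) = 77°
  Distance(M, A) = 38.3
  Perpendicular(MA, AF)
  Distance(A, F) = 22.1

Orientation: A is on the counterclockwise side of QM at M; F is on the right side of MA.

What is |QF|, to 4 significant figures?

59.40

Q is at the origin; QM runs at 21.6° with length 28.8, so M = 28.8·(cos 21.6°, sin 21.6°) = (26.78, 10.60). ∠QMA = 77.0°, so MA runs at 21.6° + (180° − 77.0°) = 124.6° from the x-axis; with |MA| = 38.3, A = M + 38.3·(cos 124.6°, sin 124.6°) = (5.029, 42.13). MA is perpendicular to AF; with |AF| = 22.1 on the right of MA, F = A + 22.1·(0.8231, 0.5678) = (23.22, 54.68). Then |QF| = |F − Q| = 59.40.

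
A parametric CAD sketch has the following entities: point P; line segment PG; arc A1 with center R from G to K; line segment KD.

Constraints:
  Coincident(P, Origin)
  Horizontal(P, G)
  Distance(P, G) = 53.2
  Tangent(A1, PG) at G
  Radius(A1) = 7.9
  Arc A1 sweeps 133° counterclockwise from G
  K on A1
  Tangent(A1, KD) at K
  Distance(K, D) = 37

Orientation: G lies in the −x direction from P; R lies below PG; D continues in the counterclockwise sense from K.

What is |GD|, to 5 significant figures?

44.794

On A1, G sits at bearing 90° from R; a 133° counterclockwise sweep puts K at bearing 223°, so K = R + 7.9·(cos 223°, sin 223°) = (-58.978, -13.288). Tangency of A1 to KD means the radius RK is perpendicular to KD, so KD runs along (−sin 223°, cos 223°); with |KD| = 37.0, D = (-33.744, -40.348). Then |GD| = |D − G| = 44.794.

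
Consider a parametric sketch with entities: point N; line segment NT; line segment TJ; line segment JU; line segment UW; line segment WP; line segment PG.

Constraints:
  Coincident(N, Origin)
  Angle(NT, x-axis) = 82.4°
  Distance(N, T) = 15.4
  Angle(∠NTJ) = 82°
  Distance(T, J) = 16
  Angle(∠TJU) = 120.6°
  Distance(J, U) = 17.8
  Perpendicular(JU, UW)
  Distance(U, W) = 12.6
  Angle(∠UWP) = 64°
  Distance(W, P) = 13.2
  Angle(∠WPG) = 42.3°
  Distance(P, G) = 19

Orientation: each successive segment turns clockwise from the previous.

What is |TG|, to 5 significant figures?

34.575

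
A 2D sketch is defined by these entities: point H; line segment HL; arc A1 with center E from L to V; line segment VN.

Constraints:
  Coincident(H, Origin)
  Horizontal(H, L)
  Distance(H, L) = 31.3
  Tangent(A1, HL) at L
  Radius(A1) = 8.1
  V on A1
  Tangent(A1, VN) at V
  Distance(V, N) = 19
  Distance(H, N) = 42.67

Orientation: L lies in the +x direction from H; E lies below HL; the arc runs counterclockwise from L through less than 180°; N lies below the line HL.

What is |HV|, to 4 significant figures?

26.45

H is at the origin; H and L share the same y with |HL| = 31.3 and L on the +x side, so L = (31.30, 0.000). Tangency of A1 to HL means the radius EL is perpendicular to HL, so E = L + (0, -8.1) = (31.30, -8.100). Since EV ⟂ VN (tangency), |EN| = √(8.1² + 19.0²) = 20.65 regardless of where V sits on A1. So N lies on both circle(H, 42.67) and circle(E, 20.65); the below-HL intersection is N = (31.53, -28.75). V is the foot of the tangent from N: V = (23.88, -11.36).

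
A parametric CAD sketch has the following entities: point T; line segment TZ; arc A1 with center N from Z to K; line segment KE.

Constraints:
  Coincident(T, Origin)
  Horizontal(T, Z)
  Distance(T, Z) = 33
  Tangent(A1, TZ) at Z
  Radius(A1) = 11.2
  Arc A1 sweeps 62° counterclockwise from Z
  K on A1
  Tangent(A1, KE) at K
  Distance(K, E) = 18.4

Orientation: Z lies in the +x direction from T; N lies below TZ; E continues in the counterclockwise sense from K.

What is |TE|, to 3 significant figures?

26.5

T is at the origin; TZ is horizontal with |TZ| = 33.0 and Z on the +x side, so Z = (33.0, 0.00). Since A1 is tangent to TZ there, NZ ⟂ TZ, so N = Z + (0, -11.2) = (33.0, -11.2). On A1, Z sits at bearing 90° from N; a 62° counterclockwise sweep puts K at bearing 152°, so K = N + 11.2·(cos 152°, sin 152°) = (23.1, -5.94). Since A1 is tangent to KE there, NK ⟂ KE, so KE runs along (−sin 152°, cos 152°); with |KE| = 18.4, E = (14.5, -22.2). Then |TE| = |E − T| = 26.5.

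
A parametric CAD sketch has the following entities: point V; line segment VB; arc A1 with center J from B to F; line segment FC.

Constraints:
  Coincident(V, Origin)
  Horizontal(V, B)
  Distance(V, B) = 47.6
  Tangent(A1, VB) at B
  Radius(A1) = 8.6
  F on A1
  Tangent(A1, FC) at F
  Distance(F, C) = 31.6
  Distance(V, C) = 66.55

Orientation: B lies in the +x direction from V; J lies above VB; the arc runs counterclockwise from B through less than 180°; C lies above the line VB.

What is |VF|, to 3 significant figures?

57.0

V is at the origin; VB is horizontal with |VB| = 47.6 and B on the +x side, so B = (47.6, 0.00). Tangency of A1 to VB means the radius JB is perpendicular to VB, so J = B + (0, 8.6) = (47.6, 8.60). Since JF ⟂ FC (tangency), |JC| = √(8.6² + 31.6²) = 32.7 regardless of where F sits on A1. So C lies on both circle(V, 66.55) and circle(J, 32.7); the above-VB intersection is C = (52.4, 41.0). F is the foot of the tangent from C: F = (56.1, 9.61).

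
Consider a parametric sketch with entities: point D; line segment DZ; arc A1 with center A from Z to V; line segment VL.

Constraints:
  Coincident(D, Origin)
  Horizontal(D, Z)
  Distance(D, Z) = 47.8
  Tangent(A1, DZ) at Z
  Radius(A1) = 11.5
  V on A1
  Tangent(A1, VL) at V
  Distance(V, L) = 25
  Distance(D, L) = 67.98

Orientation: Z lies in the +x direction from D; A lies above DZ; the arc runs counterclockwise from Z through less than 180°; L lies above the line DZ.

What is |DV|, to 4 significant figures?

60.58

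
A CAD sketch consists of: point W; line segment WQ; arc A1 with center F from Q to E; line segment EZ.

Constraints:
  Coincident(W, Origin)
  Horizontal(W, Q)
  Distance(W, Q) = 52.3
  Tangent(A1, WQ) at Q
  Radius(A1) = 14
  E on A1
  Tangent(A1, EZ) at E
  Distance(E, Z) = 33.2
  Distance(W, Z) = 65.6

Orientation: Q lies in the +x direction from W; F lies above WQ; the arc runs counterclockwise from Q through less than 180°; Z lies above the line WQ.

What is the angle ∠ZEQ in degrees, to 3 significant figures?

117°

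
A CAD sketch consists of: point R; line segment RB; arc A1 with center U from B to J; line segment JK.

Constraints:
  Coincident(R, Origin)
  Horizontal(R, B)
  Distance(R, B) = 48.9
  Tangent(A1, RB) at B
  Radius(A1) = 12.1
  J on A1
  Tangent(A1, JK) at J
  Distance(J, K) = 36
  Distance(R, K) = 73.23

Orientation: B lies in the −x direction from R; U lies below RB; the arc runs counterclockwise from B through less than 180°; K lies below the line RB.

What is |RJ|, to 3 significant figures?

62.5

Checks: |UJ| = 12.10 ✓; ∠(UJ, JK) = 90.00° ✓; |JK| = 36.00 ✓; |RK| = 73.23 ✓.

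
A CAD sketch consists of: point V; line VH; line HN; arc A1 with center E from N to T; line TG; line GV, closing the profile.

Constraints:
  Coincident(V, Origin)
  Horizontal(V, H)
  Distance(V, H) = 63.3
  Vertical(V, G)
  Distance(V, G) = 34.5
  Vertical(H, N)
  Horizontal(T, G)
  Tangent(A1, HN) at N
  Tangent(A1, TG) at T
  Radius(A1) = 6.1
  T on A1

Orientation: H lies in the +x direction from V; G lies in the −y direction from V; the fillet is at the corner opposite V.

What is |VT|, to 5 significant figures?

66.799

V is at the origin; V and H share the same y with |VH| = 63.3 and H on the +x side, so H = (63.300, 0.0000). V and G share the same x with |VG| = 34.5 and G on the −y side, so G = (0.0000, -34.500). The virtual corner opposite V is at (63.300, -34.500). A1 meets HN tangentially, so EN is at right angles to HN and since A1 is tangent to TG there, ET ⟂ TG, with radius 6.1, so the center E sits 6.1 in from both sides at E = (57.200, -28.400). That places the tangent points at N = (63.300, -28.400) on HN and T = (57.200, -34.500) on TG. Then |VT| = |T − V| = 66.799.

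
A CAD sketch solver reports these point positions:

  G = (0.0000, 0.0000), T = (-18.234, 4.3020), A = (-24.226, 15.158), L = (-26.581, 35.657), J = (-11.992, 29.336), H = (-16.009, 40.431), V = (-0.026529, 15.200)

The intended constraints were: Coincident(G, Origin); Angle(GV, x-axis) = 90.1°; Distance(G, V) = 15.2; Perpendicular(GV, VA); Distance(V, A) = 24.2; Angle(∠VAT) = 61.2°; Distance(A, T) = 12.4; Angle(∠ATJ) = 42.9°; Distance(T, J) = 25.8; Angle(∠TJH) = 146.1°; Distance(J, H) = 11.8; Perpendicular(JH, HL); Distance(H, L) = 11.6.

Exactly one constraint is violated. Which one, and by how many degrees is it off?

Perpendicular(JH, HL) — off by 4.40°.

G = (0.00, 0.00) ✓; GV at 90.10° ✓; |GV| = 15.20 ✓; ∠(GV, VA) = 90.00° ✓; |VA| = 24.20 ✓; ∠VAT = 61.20° ✓; |AT| = 12.40 ✓; ∠ATJ = 42.90° ✓; |TJ| = 25.80 ✓; ∠TJH = 146.1° ✓; |JH| = 11.80 ✓; ∠(JH, HL) = 94.40° ✗; |HL| = 11.60 ✓.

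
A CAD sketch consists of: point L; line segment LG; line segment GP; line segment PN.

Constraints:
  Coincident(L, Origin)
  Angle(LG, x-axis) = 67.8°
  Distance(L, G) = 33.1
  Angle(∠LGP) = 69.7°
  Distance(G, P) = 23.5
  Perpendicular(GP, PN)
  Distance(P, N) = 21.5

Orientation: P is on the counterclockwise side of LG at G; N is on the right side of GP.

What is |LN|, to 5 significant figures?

53.901

L is at the origin; LG runs at 67.8° with length 33.1, so G = 33.1·(cos 67.8°, sin 67.8°) = (12.507, 30.646). ∠LGP = 69.7°, so GP runs at 67.8° + (180° − 69.7°) = 178.10° from the x-axis; with |GP| = 23.5, P = G + 23.5·(cos 178.10°, sin 178.10°) = (-10.981, 31.425). GP is perpendicular to PN; with |PN| = 21.5 on the right of GP, N = P + 21.5·(0.033155, 0.99945) = (-10.268, 52.914). Then |LN| = |N − L| = 53.901.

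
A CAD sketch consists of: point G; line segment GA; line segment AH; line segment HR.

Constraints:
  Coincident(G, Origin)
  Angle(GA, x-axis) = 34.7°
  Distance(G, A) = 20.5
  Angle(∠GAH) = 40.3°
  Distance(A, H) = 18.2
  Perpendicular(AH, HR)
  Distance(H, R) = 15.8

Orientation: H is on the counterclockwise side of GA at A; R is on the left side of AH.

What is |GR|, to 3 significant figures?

3.61

G is at the origin; GA runs at 34.7° with length 20.5, so A = 20.5·(cos 34.7°, sin 34.7°) = (16.9, 11.7). ∠GAH = 40.3°, so AH runs at 34.7° + (180° − 40.3°) = 174° from the x-axis; with |AH| = 18.2, H = A + 18.2·(cos 174°, sin 174°) = (-1.26, 13.4). The perpendicularity gives HR at right angles to AH; with |HR| = 15.8 on the left of AH, R = H + 15.8·(-0.0976, -0.995) = (-2.80, -2.28). Then |GR| = |R − G| = 3.61.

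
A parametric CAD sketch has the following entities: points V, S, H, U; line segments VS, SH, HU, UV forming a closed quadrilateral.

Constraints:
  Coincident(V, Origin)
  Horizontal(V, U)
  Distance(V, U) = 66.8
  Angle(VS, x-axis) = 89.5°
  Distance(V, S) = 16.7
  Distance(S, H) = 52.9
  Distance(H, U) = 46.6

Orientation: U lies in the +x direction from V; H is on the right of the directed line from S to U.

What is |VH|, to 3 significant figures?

40.1

V is at the origin; VU is horizontal with |VU| = 66.8 and U in +x, so U = (66.8, 0). VS runs at 89.5° with |VS| = 16.7, so S = (0.146, 16.7). H is determined by |SH| = 52.9 and |HU| = 46.6 together: it lies at the intersection of circle(S, 52.9) and circle(U, 46.6). With |SU| = 68.7, the foot of the radical line on SU is 38.9 from S and the perpendicular offset is √(52.9² − 38.9²) = 35.8. Taking the right-of-SU solution: H = (29.2, -27.5).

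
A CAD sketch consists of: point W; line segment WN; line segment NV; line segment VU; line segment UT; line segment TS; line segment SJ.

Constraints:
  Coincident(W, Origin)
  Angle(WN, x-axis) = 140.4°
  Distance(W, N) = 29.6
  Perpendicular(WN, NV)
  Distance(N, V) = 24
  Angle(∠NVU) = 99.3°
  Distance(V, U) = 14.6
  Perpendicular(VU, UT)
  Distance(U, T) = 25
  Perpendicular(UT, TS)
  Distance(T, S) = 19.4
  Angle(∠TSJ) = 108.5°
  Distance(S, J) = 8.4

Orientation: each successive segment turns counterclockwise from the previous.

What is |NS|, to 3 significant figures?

1.61

The perpendicularity gives UT at right angles to VU, so UT runs at 41.1°; with |UT| = 25.0, T = (-9.67, 5.81). UT ⟂ TS, so TS runs at 131°; with |TS| = 19.4, S = (-22.4, 20.4). Then |NS| = |S − N| = 1.61.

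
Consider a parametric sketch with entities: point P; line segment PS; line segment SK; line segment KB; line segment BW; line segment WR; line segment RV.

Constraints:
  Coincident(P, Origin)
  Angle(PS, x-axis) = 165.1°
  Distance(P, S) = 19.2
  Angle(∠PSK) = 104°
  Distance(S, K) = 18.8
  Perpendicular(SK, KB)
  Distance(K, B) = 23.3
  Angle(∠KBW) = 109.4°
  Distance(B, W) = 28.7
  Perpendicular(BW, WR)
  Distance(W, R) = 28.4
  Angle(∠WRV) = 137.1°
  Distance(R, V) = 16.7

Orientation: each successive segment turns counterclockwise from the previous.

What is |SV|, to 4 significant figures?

14.42

P is at the origin; PS runs at 165.1° with length 19.2, so S = (-18.55, 4.937). ∠PSK = 104.0° gives SK at -118.9° from the x-axis; with |SK| = 18.8, K = (-27.64, -11.52). The perpendicularity gives KB at right angles to SK, so KB runs at -28.90°; with |KB| = 23.3, B = (-7.242, -22.78). ∠KBW = 109.4° gives BW at 41.70° from the x-axis; with |BW| = 28.7, W = (14.19, -3.690). BW is perpendicular to WR, so WR runs at 131.7°; with |WR| = 28.4, R = (-4.706, 17.51). ∠WRV = 137.1° gives RV at 174.6° from the x-axis; with |RV| = 16.7, V = (-21.33, 19.09). Then |SV| = |V − S| = 14.42.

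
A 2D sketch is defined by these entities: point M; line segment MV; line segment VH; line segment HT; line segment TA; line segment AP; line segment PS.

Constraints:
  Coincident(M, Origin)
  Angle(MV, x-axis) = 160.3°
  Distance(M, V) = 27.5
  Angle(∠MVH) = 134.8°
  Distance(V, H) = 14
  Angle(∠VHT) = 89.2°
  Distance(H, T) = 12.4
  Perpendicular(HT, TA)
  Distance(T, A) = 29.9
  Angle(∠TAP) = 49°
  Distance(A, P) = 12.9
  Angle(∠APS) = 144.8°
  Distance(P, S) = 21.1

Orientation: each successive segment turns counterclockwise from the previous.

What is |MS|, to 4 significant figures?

39.16

M is at the origin; MV runs at 160.3° with length 27.5, so V = (-25.89, 9.270). ∠MVH = 134.8° gives VH at -154.5° from the x-axis; with |VH| = 14.0, H = (-38.53, 3.243). ∠VHT = 89.2° gives HT at -63.70° from the x-axis; with |HT| = 12.4, T = (-33.03, -7.873). The perpendicularity gives TA at right angles to HT, so TA runs at 26.30°; with |TA| = 29.9, A = (-6.228, 5.374). ∠TAP = 49.0° gives AP at 157.3° from the x-axis; with |AP| = 12.9, P = (-18.13, 10.35). ∠APS = 144.8° gives PS at -167.5° from the x-axis; with |PS| = 21.1, S = (-38.73, 5.786). Then |MS| = |S − M| = 39.16.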